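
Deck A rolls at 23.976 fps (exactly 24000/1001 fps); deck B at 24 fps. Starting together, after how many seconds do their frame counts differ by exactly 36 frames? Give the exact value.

1501.5 seconds

The gap grows by |24 − 24000/1001| = 24/1001 frames per second.
Time for a 36-frame gap: 36 ÷ (24/1001) = 1501.5 s.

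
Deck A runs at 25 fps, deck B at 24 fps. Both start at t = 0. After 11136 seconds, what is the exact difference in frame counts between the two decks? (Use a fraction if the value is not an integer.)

11136 frames

A emits 25 × 11136 = 278400 frames; B emits 24 × 11136 = 267264.
Difference = 11136 frames; B is behind A.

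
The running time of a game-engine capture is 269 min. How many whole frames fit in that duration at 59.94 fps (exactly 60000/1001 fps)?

967432 frames

269 min = 16140 s.
Frames = 16140 × 60000/1001 = 968400000/1001 ≈ 967432.5674.
Complete frames: 967432.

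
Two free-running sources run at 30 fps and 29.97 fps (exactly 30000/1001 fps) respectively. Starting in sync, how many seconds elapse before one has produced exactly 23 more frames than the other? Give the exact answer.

23023/30 seconds

The gap grows by |30000/1001 − 30| = 30/1001 frames per second.
Time for a 23-frame gap: 23 ÷ (30/1001) = 23023/30 s.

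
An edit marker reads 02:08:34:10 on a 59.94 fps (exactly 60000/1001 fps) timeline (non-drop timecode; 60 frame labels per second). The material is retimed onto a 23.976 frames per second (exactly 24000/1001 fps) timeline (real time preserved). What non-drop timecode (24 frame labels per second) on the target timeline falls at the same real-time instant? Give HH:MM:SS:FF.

02:08:34:04

Source frame index: (2×3600 + 8×60 + 34) × 60 + 10 = 462850.
Real time: 462850 / (60000/1001) = 9266257/1200 s.
Target frame: (9266257/1200) × (24000/1001) = 185140.
At 24 labels/s: frame 185140 → 02:08:34:04.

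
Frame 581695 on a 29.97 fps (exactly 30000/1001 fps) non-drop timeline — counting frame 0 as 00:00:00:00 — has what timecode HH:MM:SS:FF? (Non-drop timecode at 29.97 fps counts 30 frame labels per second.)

05:23:09:25

581695 ÷ 30 = 19389 full seconds, remainder 25 frames.
19389 s = 5 h 23 min 9 s.
Timecode: 05:23:09:25.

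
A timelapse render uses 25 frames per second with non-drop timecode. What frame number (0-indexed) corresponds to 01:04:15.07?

Total seconds to the label: (1 × 3600 + 4 × 60 + 15) = 3855.
Frame index = 3855 × 25 + 7 = 96382.

96382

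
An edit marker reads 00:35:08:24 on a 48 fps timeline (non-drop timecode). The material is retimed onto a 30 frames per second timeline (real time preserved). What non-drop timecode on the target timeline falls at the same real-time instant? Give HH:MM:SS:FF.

00:35:08:15

Source frame index: (0×3600 + 35×60 + 8) × 48 + 24 = 101208.
Real time: 101208 / (48) = 4217/2 s.
Target frame: (4217/2) × (30) = 63255.
At 30 labels/s: frame 63255 → 00:35:08:15.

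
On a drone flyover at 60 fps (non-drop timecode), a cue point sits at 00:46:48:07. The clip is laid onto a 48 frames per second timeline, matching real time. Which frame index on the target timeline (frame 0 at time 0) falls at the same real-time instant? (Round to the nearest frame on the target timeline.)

Source frame index: (0×3600 + 46×60 + 48) × 60 + 7 = 168487.
Real time: 168487 / (60) = 168487/60 s.
Target frame: (168487/60) × (48) = 673948/5 ≈ 134789.600 → 134790.

frame 134790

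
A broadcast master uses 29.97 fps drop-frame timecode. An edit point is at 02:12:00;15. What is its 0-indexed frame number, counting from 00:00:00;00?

237377

Complete 10-minute blocks: 13, each 17982 frames → 233766.
Remaining 2 whole minutes in the current block: 1800 + 1 × 1798 = 3598 frames.
Within the current minute: 0 × 30 + 15 − 2 = 13 (labels ;00/;01 skipped at this minute). Total = 233766 + 3598 + 13 = 237377.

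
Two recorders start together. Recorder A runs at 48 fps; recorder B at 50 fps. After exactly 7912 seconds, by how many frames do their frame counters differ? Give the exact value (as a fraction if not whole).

A emits 48 × 7912 = 379776 frames; B emits 50 × 7912 = 395600.
Difference = 15824 frames; B is ahead of A.

15824 frames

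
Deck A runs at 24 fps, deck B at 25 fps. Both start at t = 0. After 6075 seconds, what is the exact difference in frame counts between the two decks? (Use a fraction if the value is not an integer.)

6075 frames

A emits 24 × 6075 = 145800 frames; B emits 25 × 6075 = 151875.
Difference = 6075 frames; B is ahead of A.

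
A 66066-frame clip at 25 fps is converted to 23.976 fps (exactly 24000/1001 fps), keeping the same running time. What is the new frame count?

Frames at target rate = 66066 × (24000/1001) / (25) = 63360.

63360 frames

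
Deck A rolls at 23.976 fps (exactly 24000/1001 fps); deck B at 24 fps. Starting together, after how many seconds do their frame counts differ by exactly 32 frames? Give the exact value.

The gap grows by |24 − 24000/1001| = 24/1001 frames per second.
Time for a 32-frame gap: 32 ÷ (24/1001) = 4004/3 s.

4004/3 seconds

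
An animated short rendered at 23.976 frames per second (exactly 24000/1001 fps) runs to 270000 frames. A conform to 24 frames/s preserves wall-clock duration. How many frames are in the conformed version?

Target frames = source frames × (target rate / source rate) = 270000 × (24)/(24000/1001) = 270000 × 1001/1000 = 270270.

270270 frames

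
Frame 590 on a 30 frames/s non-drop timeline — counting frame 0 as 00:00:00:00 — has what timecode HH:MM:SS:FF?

00:00:19:20

590 ÷ 30 = 19 full seconds, remainder 20 frames.
19 s = 0 h 0 min 19 s.
Timecode: 00:00:19:20.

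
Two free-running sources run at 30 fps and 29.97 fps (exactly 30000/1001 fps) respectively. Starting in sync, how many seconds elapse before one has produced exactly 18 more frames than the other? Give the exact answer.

600.6 seconds

The gap grows by |30000/1001 − 30| = 30/1001 frames per second.
Time for a 18-frame gap: 18 ÷ (30/1001) = 600.6 s.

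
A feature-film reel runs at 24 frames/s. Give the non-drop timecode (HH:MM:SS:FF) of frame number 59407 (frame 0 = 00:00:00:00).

00:41:15:07

59407 ÷ 24 = 2475 full seconds, remainder 7 frames.
2475 s = 0 h 41 min 15 s.
Timecode: 00:41:15:07.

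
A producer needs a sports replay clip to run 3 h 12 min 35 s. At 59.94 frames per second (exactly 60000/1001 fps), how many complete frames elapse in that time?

692607 frames

3 h 12 min 35 s = 11555 s.
Frames = 11555 × 60000/1001 = 693300000/1001 ≈ 692607.3926.
Complete frames: 692607.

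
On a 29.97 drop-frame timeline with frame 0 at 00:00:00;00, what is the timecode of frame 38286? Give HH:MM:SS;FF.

00:21:17;14

Each 10-minute DF block holds 10 × 60 × 30 − 9 × 2 = 17982 frames. 38286 ÷ 17982 → 2 full blocks, remainder 2322.
Within the partial block the first minute is 1800 frames and each further minute 1798, so 1 further minute boundary passed. Total skipped labels = 18 × 2 + 2 × 1 = 38.
Non-drop label index = 38286 + 38 = 38324; at 30 labels/s that is 00:21:17:14, i.e. DF 00:21:17;14.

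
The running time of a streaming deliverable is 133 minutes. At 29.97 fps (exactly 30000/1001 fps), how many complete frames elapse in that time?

133 min = 7980 s.
Frames = 7980 × 30000/1001 = 34200000/143 ≈ 239160.8392.
Complete frames: 239160.

239160 frames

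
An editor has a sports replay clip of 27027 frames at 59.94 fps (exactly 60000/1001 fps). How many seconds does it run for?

Running time = 27027 / (60000/1001) = 450.90045 s.

450.90045 seconds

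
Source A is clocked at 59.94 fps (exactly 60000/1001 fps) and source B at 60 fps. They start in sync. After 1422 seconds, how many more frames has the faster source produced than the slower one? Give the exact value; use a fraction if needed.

85320/1001 frames

A emits 60000/1001 × 1422 = 85320000/1001 frames; B emits 60 × 1422 = 85320.
Difference = 85320/1001 frames (≈ 85.2348); B is ahead of A.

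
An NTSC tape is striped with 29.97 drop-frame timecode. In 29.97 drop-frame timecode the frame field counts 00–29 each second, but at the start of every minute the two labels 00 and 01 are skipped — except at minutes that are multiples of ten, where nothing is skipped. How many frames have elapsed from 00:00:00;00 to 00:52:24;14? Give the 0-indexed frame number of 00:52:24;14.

94240

Complete 10-minute blocks: 5, each 17982 frames → 89910.
Remaining 2 whole minutes in the current block: 1800 + 1 × 1798 = 3598 frames.
Within the current minute: 24 × 30 + 14 − 2 = 732 (labels ;00/;01 skipped at this minute). Total = 89910 + 3598 + 732 = 94240.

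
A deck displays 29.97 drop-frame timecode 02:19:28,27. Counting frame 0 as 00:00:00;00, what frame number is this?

250815

Complete 10-minute blocks: 13, each 17982 frames → 233766.
Remaining 9 whole minutes in the current block: 1800 + 8 × 1798 = 16184 frames.
Within the current minute: 28 × 30 + 27 − 2 = 865 (labels ;00/;01 skipped at this minute). Total = 233766 + 16184 + 865 = 250815.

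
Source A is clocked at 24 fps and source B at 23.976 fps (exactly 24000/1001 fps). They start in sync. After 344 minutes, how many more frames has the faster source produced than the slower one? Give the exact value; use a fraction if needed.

495360/1001 frames

344 min = 20640 s.
A emits 24 × 20640 = 495360 frames; B emits 24000/1001 × 20640 = 495360000/1001.
Difference = 495360/1001 frames (≈ 494.8651); B is behind A.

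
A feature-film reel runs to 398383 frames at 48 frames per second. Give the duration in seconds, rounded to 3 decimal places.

8299.646 seconds

Running time = 398383 × 1/48 = 398383/48 s ≈ 8299.646 s.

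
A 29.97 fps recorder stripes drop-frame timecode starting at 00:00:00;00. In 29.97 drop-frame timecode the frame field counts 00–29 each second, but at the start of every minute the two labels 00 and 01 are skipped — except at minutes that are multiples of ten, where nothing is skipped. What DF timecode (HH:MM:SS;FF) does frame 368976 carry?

Each 10-minute DF block holds 10 × 60 × 30 − 9 × 2 = 17982 frames. 368976 ÷ 17982 → 20 full blocks, remainder 9336.
Within the partial block the first minute is 1800 frames and each further minute 1798, so 5 further minute boundaries passed. Total skipped labels = 18 × 20 + 2 × 5 = 370.
Non-drop label index = 368976 + 370 = 369346; at 30 labels/s that is 03:25:11:16, i.e. DF 03:25:11;16.

03:25:11;16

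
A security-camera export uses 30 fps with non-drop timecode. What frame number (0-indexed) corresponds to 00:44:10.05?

Total seconds to the label: (0 × 3600 + 44 × 60 + 10) = 2650.
Frame index = 2650 × 30 + 5 = 79505.

79505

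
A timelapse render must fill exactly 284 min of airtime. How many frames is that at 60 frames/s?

1022400 frames

284 min = 17040 s.
Frames = 17040 × 60 = 1022400.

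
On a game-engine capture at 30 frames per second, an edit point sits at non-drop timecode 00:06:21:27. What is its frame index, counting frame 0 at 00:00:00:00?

Total seconds to the label: (0 × 3600 + 6 × 60 + 21) = 381.
Frame index = 381 × 30 + 27 = 11457.

11457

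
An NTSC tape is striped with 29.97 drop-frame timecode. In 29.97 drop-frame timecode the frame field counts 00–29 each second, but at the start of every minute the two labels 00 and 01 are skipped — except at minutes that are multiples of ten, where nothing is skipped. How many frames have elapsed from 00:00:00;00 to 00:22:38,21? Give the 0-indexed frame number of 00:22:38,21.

As if non-drop at 30 labels/s: (0 × 3600 + 22 × 60 + 38) × 30 + 21 = 40761.
Minute boundaries passed: 22; those not divisible by 10: 22 − 2 = 20; dropped labels = 2 × 20 = 40.
Actual frame index = 40761 − 40 = 40721.

40721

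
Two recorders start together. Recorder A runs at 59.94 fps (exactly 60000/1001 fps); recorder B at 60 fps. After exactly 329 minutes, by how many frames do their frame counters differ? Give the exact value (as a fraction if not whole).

169200/143 frames

329 min = 19740 s.
A emits 60000/1001 × 19740 = 169200000/143 frames; B emits 60 × 19740 = 1184400.
Difference = 169200/143 frames (≈ 1183.2168); B is ahead of A.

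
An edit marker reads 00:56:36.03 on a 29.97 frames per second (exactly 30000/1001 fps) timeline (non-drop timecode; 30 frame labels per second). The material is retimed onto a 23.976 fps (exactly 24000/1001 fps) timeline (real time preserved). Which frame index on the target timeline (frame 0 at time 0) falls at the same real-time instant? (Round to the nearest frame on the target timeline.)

frame 81506

Source frame index: (0×3600 + 56×60 + 36) × 30 + 3 = 101883.
Real time: 101883 / (30000/1001) = 33994961/10000 s.
Target frame: (33994961/10000) × (24000/1001) = 407532/5 ≈ 81506.400 → 81506.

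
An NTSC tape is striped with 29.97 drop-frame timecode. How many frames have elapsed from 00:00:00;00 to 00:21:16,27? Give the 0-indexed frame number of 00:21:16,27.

Complete 10-minute blocks: 2, each 17982 frames → 35964.
Remaining 1 whole minute in the current block: 1800 + 0 × 1798 = 1800 frames.
Within the current minute: 16 × 30 + 27 − 2 = 505 (labels ;00/;01 skipped at this minute). Total = 35964 + 1800 + 505 = 38269.

38269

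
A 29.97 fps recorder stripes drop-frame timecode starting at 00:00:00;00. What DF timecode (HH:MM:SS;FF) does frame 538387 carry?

04:59:24;07

Ten DF minutes hold 17982 frames, so frame 538387 lies in block 29 (frames 521478–539459) with 16909 frames into that block.
The block's first minute is 1800 frames and the rest 1798 each; 16909 frames reaches minute 9, so 29 × 18 + 9 × 2 = 540 labels have been skipped so far.
Adding those back, label number 538387 + 540 = 538927 at 30 labels/s is 17964 s + 7 f = 4 h 59 min 24 s frame 7, i.e. 04:59:24;07.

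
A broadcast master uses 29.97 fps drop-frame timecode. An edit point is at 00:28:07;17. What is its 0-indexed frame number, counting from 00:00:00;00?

50575

Complete 10-minute blocks: 2, each 17982 frames → 35964.
Remaining 8 whole minutes in the current block: 1800 + 7 × 1798 = 14386 frames.
Within the current minute: 7 × 30 + 17 − 2 = 225 (labels ;00/;01 skipped at this minute). Total = 35964 + 14386 + 225 = 50575.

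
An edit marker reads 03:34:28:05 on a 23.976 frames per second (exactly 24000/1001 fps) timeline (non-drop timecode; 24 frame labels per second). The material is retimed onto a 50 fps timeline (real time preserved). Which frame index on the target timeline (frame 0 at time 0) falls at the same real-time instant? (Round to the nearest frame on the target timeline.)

Source frame index: (3×3600 + 34×60 + 28) × 24 + 5 = 308837.
Real time: 308837 / (24000/1001) = 309145837/24000 s.
Target frame: (309145837/24000) × (50) = 309145837/480 ≈ 644053.827 → 644054.

frame 644054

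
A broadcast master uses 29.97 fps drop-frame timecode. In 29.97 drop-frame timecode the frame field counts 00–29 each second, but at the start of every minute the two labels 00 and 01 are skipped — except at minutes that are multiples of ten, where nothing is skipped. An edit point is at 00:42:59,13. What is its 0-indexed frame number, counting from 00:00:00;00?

Complete 10-minute blocks: 4, each 17982 frames → 71928.
Remaining 2 whole minutes in the current block: 1800 + 1 × 1798 = 3598 frames.
Within the current minute: 59 × 30 + 13 − 2 = 1781 (labels ;00/;01 skipped at this minute). Total = 71928 + 3598 + 1781 = 77307.

77307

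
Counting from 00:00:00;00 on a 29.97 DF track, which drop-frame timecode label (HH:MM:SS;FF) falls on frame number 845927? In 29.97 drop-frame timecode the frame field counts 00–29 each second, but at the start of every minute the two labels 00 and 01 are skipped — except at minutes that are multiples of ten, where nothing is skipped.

Each 10-minute DF block holds 10 × 60 × 30 − 9 × 2 = 17982 frames. 845927 ÷ 17982 → 47 full blocks, remainder 773.
Within the partial block the first minute is 1800 frames and each further minute 1798, so 0 further minute boundaries passed. Total skipped labels = 18 × 47 + 2 × 0 = 846.
Non-drop label index = 845927 + 846 = 846773; at 30 labels/s that is 07:50:25:23, i.e. DF 07:50:25;23.

07:50:25;23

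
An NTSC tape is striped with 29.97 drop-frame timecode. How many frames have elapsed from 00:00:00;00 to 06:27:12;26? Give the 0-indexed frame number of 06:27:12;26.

696288

Complete 10-minute blocks: 38, each 17982 frames → 683316.
Remaining 7 whole minutes in the current block: 1800 + 6 × 1798 = 12588 frames.
Within the current minute: 12 × 30 + 26 − 2 = 384 (labels ;00/;01 skipped at this minute). Total = 683316 + 12588 + 384 = 696288.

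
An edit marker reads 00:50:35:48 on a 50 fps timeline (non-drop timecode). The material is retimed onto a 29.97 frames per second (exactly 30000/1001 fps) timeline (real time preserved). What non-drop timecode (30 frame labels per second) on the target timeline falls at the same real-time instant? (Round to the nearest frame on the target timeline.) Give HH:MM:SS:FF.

00:50:32:28

Source frame index: (0×3600 + 50×60 + 35) × 50 + 48 = 151798.
Real time: 151798 / (50) = 75899/25 s.
Target frame: (75899/25) × (30000/1001) = 91078800/1001 ≈ 90987.812 → 90988.
At 30 labels/s: frame 90988 → 00:50:32:28.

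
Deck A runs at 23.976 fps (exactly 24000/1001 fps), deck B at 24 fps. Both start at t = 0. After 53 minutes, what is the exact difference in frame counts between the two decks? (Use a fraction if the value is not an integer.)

53 min = 3180 s.
A emits 24000/1001 × 3180 = 76320000/1001 frames; B emits 24 × 3180 = 76320.
Difference = 76320/1001 frames (≈ 76.2438); B is ahead of A.

76320/1001 frames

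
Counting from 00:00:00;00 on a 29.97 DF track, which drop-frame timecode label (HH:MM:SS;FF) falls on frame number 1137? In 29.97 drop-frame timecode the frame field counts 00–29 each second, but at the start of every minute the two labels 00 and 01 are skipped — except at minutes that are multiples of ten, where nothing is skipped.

Each 10-minute DF block holds 10 × 60 × 30 − 9 × 2 = 17982 frames. 1137 ÷ 17982 → 0 full blocks, remainder 1137.
Within the partial block the first minute is 1800 frames and each further minute 1798, so 0 further minute boundaries passed. Total skipped labels = 18 × 0 + 2 × 0 = 0.
Non-drop label index = 1137 + 0 = 1137; at 30 labels/s that is 00:00:37:27, i.e. DF 00:00:37;27.

00:00:37;27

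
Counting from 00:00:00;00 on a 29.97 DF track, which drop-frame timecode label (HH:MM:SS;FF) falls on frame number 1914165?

Ten DF minutes hold 17982 frames, so frame 1914165 lies in block 106 (frames 1906092–1924073) with 8073 frames into that block.
The block's first minute is 1800 frames and the rest 1798 each; 8073 frames reaches minute 4, so 106 × 18 + 4 × 2 = 1916 labels have been skipped so far.
Adding those back, label number 1914165 + 1916 = 1916081 at 30 labels/s is 63869 s + 11 f = 17 h 44 min 29 s frame 11, i.e. 17:44:29;11.

17:44:29;11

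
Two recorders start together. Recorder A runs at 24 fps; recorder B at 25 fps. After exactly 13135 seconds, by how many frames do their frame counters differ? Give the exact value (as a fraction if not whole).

A emits 24 × 13135 = 315240 frames; B emits 25 × 13135 = 328375.
Difference = 13135 frames; B is ahead of A.

13135 frames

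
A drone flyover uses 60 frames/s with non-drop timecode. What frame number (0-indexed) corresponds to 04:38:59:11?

frame 1004351

Total seconds to the label: (4 × 3600 + 38 × 60 + 59) = 16739.
Frame index = 16739 × 60 + 11 = 1004351.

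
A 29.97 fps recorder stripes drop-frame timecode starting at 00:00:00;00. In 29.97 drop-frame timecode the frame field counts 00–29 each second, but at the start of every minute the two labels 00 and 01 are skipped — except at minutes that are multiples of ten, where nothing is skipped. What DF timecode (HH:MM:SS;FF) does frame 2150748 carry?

19:56:03;12

Each 10-minute DF block holds 10 × 60 × 30 − 9 × 2 = 17982 frames. 2150748 ÷ 17982 → 119 full blocks, remainder 10890.
Within the partial block the first minute is 1800 frames and each further minute 1798, so 6 further minute boundaries passed. Total skipped labels = 18 × 119 + 2 × 6 = 2154.
Non-drop label index = 2150748 + 2154 = 2152902; at 30 labels/s that is 19:56:03:12, i.e. DF 19:56:03;12.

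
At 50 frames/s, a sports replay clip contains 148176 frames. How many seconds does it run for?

2963.52 seconds

Running time = 148176 / (50) = 2963.52 s.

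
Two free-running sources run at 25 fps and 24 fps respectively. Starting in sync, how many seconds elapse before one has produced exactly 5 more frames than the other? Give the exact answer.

5 seconds

The gap grows by |24 − 25| = 1 frame per second.
Time for a 5-frame gap: 5 ÷ (1) = 5 s.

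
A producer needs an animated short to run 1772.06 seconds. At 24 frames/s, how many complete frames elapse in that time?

Frames = 1772.06 × 24 = 1063236/25 ≈ 42529.4400.
Complete frames: 42529.

42529 frames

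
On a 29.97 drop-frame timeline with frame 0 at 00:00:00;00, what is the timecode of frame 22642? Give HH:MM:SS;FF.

00:12:35;14

Ten DF minutes hold 17982 frames, so frame 22642 lies in block 1 (frames 17982–35963) with 4660 frames into that block.
The block's first minute is 1800 frames and the rest 1798 each; 4660 frames reaches minute 2, so 1 × 18 + 2 × 2 = 22 labels have been skipped so far.
Adding those back, label number 22642 + 22 = 22664 at 30 labels/s is 755 s + 14 f = 0 h 12 min 35 s frame 14, i.e. 00:12:35;14.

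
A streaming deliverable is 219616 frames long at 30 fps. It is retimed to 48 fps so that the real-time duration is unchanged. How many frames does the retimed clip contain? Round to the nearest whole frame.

351386 frames

Frames at target rate = 219616 × (48) / (30) = 1756928/5 ≈ 351385.600.
Nearest whole frame: 351386.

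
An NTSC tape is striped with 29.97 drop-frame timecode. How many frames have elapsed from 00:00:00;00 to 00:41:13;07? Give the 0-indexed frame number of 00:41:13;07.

74123

Complete 10-minute blocks: 4, each 17982 frames → 71928.
Remaining 1 whole minute in the current block: 1800 + 0 × 1798 = 1800 frames.
Within the current minute: 13 × 30 + 7 − 2 = 395 (labels ;00/;01 skipped at this minute). Total = 71928 + 1800 + 395 = 74123.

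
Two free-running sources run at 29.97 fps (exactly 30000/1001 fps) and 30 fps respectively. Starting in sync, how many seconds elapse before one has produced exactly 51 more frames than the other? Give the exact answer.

The gap grows by |30 − 30000/1001| = 30/1001 frames per second.
Time for a 51-frame gap: 51 ÷ (30/1001) = 1701.7 s.

1701.7 seconds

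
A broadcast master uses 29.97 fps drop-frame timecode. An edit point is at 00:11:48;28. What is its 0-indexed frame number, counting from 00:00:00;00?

21248

As if non-drop at 30 labels/s: (0 × 3600 + 11 × 60 + 48) × 30 + 28 = 21268.
Minute boundaries passed: 11; those not divisible by 10: 11 − 1 = 10; dropped labels = 2 × 10 = 20.
Actual frame index = 21268 − 20 = 21248.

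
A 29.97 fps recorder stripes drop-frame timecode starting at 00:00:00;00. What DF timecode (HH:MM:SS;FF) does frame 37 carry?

Ten DF minutes hold 17982 frames, so frame 37 lies in block 0 (frames 0–17981) with 37 frames into that block.
The block's first minute is 1800 frames and the rest 1798 each; 37 frames reaches minute 0, so 0 × 18 + 0 × 2 = 0 labels have been skipped so far.
Adding those back, label number 37 + 0 = 37 at 30 labels/s is 1 s + 7 f = 0 h 0 min 1 s frame 7, i.e. 00:00:01;07.

00:00:01;07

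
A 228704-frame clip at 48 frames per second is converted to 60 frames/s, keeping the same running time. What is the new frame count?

285880 frames

Target frames = source frames × (target rate / source rate) = 228704 × (60)/(48) = 228704 × 5/4 = 285880.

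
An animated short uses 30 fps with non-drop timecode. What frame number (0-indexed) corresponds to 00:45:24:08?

81728

Total seconds to the label: (0 × 3600 + 45 × 60 + 24) = 2724.
Frame index = 2724 × 30 + 8 = 81728.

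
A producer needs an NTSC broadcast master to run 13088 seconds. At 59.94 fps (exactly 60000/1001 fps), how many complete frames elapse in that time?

Frames = 13088 × 60000/1001 = 785280000/1001 ≈ 784495.5045.
Complete frames: 784495.

784495 frames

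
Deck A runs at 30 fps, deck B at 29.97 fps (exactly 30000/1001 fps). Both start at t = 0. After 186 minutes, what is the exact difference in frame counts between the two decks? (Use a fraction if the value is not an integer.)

334800/1001 frames

186 min = 11160 s.
A emits 30 × 11160 = 334800 frames; B emits 30000/1001 × 11160 = 334800000/1001.
Difference = 334800/1001 frames (≈ 334.4655); B is behind A.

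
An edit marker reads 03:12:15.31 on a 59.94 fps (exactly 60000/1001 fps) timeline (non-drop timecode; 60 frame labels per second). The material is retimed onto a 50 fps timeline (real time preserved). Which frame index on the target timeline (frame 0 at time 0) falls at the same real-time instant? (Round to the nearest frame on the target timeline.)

Source frame index: (3×3600 + 12×60 + 15) × 60 + 31 = 692131.
Real time: 692131 / (60000/1001) = 692823131/60000 s.
Target frame: (692823131/60000) × (50) = 692823131/1200 ≈ 577352.609 → 577353.

frame 577353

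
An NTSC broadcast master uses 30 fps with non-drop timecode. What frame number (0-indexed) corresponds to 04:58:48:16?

537856

Total seconds to the label: (4 × 3600 + 58 × 60 + 48) = 17928.
Frame index = 17928 × 30 + 16 = 537856.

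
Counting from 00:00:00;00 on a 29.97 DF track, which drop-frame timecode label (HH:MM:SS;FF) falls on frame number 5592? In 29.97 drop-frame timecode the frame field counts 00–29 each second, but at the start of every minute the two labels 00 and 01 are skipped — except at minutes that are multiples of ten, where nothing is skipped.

Each 10-minute DF block holds 10 × 60 × 30 − 9 × 2 = 17982 frames. 5592 ÷ 17982 → 0 full blocks, remainder 5592.
Within the partial block the first minute is 1800 frames and each further minute 1798, so 3 further minute boundaries passed. Total skipped labels = 18 × 0 + 2 × 3 = 6.
Non-drop label index = 5592 + 6 = 5598; at 30 labels/s that is 00:03:06:18, i.e. DF 00:03:06;18.

00:03:06;18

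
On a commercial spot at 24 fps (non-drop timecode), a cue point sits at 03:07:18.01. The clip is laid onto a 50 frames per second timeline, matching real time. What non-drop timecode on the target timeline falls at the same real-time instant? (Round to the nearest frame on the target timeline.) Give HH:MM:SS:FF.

03:07:18:02

Source frame index: (3×3600 + 7×60 + 18) × 24 + 1 = 269713.
Real time: 269713 / (24) = 269713/24 s.
Target frame: (269713/24) × (50) = 6742825/12 ≈ 561902.083 → 561902.
At 50 labels/s: frame 561902 → 03:07:18:02.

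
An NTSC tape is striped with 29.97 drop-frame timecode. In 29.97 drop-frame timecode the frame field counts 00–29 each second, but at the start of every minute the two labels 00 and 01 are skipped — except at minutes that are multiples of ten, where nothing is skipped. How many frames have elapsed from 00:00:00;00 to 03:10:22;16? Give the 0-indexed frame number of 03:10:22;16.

342334

Complete 10-minute blocks: 19, each 17982 frames → 341658.
Remaining 0 whole minutes in the current block: 0 frames.
Within the current minute: 22 × 30 + 16 = 676. Total = 341658 + 0 + 676 = 342334.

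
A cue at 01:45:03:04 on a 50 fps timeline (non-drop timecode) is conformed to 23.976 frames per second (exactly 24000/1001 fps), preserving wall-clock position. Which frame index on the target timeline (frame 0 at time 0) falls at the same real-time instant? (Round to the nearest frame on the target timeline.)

Source frame index: (1×3600 + 45×60 + 3) × 50 + 4 = 315154.
Real time: 315154 / (50) = 157577/25 s.
Target frame: (157577/25) × (24000/1001) = 21610560/143 ≈ 151122.797 → 151123.

frame 151123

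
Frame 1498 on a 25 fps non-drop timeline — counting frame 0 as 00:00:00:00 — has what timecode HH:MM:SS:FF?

00:00:59:23

1498 ÷ 25 = 59 full seconds, remainder 23 frames.
59 s = 0 h 0 min 59 s.
Timecode: 00:00:59:23.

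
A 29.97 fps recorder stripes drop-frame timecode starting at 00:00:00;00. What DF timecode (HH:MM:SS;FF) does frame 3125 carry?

00:01:44;07

Each 10-minute DF block holds 10 × 60 × 30 − 9 × 2 = 17982 frames. 3125 ÷ 17982 → 0 full blocks, remainder 3125.
Within the partial block the first minute is 1800 frames and each further minute 1798, so 1 further minute boundary passed. Total skipped labels = 18 × 0 + 2 × 1 = 2.
Non-drop label index = 3125 + 2 = 3127; at 30 labels/s that is 00:01:44:07, i.e. DF 00:01:44;07.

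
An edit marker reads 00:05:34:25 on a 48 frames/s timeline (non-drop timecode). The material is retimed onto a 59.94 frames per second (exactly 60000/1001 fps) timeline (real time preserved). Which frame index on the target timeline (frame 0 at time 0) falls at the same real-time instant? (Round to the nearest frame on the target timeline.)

Source frame index: (0×3600 + 5×60 + 34) × 48 + 25 = 16057.
Real time: 16057 / (48) = 16057/48 s.
Target frame: (16057/48) × (60000/1001) = 20071250/1001 ≈ 20051.199 → 20051.

frame 20051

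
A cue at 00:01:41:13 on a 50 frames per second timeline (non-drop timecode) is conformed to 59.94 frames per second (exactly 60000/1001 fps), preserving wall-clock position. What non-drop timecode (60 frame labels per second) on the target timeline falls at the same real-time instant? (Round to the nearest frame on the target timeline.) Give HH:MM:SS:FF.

00:01:41:10

Source frame index: (0×3600 + 1×60 + 41) × 50 + 13 = 5063.
Real time: 5063 / (50) = 5063/50 s.
Target frame: (5063/50) × (60000/1001) = 6075600/1001 ≈ 6069.530 → 6070.
At 60 labels/s: frame 6070 → 00:01:41:10.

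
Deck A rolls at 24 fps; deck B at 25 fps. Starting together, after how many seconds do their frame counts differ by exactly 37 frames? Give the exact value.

The gap grows by |25 − 24| = 1 frame per second.
Time for a 37-frame gap: 37 ÷ (1) = 37 s.

37 seconds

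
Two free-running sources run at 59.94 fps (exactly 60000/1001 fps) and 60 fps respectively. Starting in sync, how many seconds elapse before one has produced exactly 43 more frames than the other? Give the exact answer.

43043/60 seconds

The gap grows by |60 − 60000/1001| = 60/1001 frames per second.
Time for a 43-frame gap: 43 ÷ (60/1001) = 43043/60 s.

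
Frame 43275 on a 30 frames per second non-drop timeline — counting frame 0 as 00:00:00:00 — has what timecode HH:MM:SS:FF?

43275 ÷ 30 = 1442 full seconds, remainder 15 frames.
1442 s = 0 h 24 min 2 s.
Timecode: 00:24:02:15.

00:24:02:15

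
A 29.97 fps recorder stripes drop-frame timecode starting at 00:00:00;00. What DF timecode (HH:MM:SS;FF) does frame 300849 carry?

Ten DF minutes hold 17982 frames, so frame 300849 lies in block 16 (frames 287712–305693) with 13137 frames into that block.
The block's first minute is 1800 frames and the rest 1798 each; 13137 frames reaches minute 7, so 16 × 18 + 7 × 2 = 302 labels have been skipped so far.
Adding those back, label number 300849 + 302 = 301151 at 30 labels/s is 10038 s + 11 f = 2 h 47 min 18 s frame 11, i.e. 02:47:18;11.

02:47:18;11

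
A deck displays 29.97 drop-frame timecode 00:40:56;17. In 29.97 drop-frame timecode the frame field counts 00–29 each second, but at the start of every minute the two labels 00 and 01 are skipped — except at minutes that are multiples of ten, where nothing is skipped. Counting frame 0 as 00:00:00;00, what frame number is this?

As if non-drop at 30 labels/s: (0 × 3600 + 40 × 60 + 56) × 30 + 17 = 73697.
Minute boundaries passed: 40; those not divisible by 10: 40 − 4 = 36; dropped labels = 2 × 36 = 72.
Actual frame index = 73697 − 72 = 73625.

73625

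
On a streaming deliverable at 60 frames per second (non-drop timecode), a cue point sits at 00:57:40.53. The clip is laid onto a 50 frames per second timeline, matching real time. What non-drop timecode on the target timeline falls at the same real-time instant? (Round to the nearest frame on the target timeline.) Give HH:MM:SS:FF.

Source frame index: (0×3600 + 57×60 + 40) × 60 + 53 = 207653.
Real time: 207653 / (60) = 207653/60 s.
Target frame: (207653/60) × (50) = 1038265/6 ≈ 173044.167 → 173044.
At 50 labels/s: frame 173044 → 00:57:40:44.

00:57:40:44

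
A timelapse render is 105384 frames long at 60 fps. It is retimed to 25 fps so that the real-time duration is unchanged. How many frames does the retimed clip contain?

43910 frames

Target frames = source frames × (target rate / source rate) = 105384 × (25)/(60) = 105384 × 5/12 = 43910.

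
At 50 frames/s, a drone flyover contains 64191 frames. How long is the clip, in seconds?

1283.82 seconds

Running time = 64191 / (50) = 1283.82 s.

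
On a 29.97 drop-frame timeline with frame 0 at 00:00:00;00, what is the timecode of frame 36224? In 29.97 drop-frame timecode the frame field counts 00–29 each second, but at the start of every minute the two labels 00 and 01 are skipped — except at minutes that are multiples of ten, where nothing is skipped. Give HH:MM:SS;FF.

Ten DF minutes hold 17982 frames, so frame 36224 lies in block 2 (frames 35964–53945) with 260 frames into that block.
The block's first minute is 1800 frames and the rest 1798 each; 260 frames reaches minute 0, so 2 × 18 + 0 × 2 = 36 labels have been skipped so far.
Adding those back, label number 36224 + 36 = 36260 at 30 labels/s is 1208 s + 20 f = 0 h 20 min 8 s frame 20, i.e. 00:20:08;20.

00:20:08;20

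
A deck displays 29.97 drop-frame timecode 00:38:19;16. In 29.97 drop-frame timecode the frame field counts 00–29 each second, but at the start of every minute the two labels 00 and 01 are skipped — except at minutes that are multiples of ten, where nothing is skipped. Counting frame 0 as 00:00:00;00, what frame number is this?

Complete 10-minute blocks: 3, each 17982 frames → 53946.
Remaining 8 whole minutes in the current block: 1800 + 7 × 1798 = 14386 frames.
Within the current minute: 19 × 30 + 16 − 2 = 584 (labels ;00/;01 skipped at this minute). Total = 53946 + 14386 + 584 = 68916.

68916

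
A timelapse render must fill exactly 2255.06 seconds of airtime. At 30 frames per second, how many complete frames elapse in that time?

Frames = 2255.06 × 30 = 338259/5 ≈ 67651.8000.
Complete frames: 67651.

67651 frames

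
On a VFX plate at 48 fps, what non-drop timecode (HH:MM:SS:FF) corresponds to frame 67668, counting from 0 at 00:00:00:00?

00:23:29:36

67668 ÷ 48 = 1409 full seconds, remainder 36 frames.
1409 s = 0 h 23 min 29 s.
Timecode: 00:23:29:36.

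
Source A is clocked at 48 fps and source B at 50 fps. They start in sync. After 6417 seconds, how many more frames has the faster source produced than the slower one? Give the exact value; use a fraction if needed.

12834 frames

A emits 48 × 6417 = 308016 frames; B emits 50 × 6417 = 320850.
Difference = 12834 frames; B is ahead of A.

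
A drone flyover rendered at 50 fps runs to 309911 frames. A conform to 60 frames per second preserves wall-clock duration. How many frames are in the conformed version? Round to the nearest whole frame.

Frames at target rate = 309911 × (60) / (50) = 1859466/5 ≈ 371893.200.
Nearest whole frame: 371893.

371893 frames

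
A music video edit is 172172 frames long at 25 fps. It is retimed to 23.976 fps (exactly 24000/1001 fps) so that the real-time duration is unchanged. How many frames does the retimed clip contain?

165120 frames

Target frames = source frames × (target rate / source rate) = 172172 × (24000/1001)/(25) = 172172 × 960/1001 = 165120.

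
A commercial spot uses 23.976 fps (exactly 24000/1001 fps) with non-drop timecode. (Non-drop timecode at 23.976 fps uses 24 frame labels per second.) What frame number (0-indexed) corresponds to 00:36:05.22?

Total seconds to the label: (0 × 3600 + 36 × 60 + 5) = 2165.
Frame index = 2165 × 24 + 22 = 51982.

51982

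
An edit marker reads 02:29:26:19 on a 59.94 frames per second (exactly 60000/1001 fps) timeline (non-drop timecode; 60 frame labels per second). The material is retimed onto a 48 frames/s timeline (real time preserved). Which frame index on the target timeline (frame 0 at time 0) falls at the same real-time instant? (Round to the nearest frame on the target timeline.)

Source frame index: (2×3600 + 29×60 + 26) × 60 + 19 = 537979.
Real time: 537979 / (60000/1001) = 538516979/60000 s.
Target frame: (538516979/60000) × (48) = 538516979/1250 ≈ 430813.583 → 430814.

frame 430814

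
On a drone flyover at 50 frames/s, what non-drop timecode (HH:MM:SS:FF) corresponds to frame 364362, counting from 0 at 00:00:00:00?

364362 ÷ 50 = 7287 full seconds, remainder 12 frames.
7287 s = 2 h 1 min 27 s.
Timecode: 02:01:27:12.

02:01:27:12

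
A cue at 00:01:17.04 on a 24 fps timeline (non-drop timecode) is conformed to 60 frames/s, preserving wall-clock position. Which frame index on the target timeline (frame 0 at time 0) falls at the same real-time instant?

frame 4630

Source frame index: (0×3600 + 1×60 + 17) × 24 + 4 = 1852.
Real time: 1852 / (24) = 463/6 s.
Target frame: (463/6) × (60) = 4630.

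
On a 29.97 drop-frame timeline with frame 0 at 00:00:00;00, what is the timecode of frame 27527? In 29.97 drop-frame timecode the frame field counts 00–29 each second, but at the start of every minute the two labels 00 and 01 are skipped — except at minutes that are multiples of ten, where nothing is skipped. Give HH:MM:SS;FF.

00:15:18;15

Ten DF minutes hold 17982 frames, so frame 27527 lies in block 1 (frames 17982–35963) with 9545 frames into that block.
The block's first minute is 1800 frames and the rest 1798 each; 9545 frames reaches minute 5, so 1 × 18 + 5 × 2 = 28 labels have been skipped so far.
Adding those back, label number 27527 + 28 = 27555 at 30 labels/s is 918 s + 15 f = 0 h 15 min 18 s frame 15, i.e. 00:15:18;15.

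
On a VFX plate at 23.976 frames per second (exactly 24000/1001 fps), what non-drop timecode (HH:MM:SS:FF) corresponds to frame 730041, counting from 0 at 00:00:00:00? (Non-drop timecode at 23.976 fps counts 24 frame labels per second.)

730041 ÷ 24 = 30418 full seconds, remainder 9 frames.
30418 s = 8 h 26 min 58 s.
Timecode: 08:26:58:09.

08:26:58:09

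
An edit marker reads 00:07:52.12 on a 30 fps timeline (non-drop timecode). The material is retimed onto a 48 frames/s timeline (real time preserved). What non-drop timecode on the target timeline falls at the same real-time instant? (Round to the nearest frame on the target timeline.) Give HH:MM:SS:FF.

00:07:52:19

Source frame index: (0×3600 + 7×60 + 52) × 30 + 12 = 14172.
Real time: 14172 / (30) = 2362/5 s.
Target frame: (2362/5) × (48) = 113376/5 ≈ 22675.200 → 22675.
At 48 labels/s: frame 22675 → 00:07:52:19.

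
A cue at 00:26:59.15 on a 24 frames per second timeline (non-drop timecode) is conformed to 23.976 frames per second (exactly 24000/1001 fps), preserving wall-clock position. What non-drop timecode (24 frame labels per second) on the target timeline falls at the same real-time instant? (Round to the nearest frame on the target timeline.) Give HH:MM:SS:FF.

Source frame index: (0×3600 + 26×60 + 59) × 24 + 15 = 38871.
Real time: 38871 / (24) = 12957/8 s.
Target frame: (12957/8) × (24000/1001) = 5553000/143 ≈ 38832.168 → 38832.
At 24 labels/s: frame 38832 → 00:26:58:00.

00:26:58:00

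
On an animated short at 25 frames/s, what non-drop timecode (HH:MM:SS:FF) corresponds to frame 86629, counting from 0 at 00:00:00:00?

86629 ÷ 25 = 3465 full seconds, remainder 4 frames.
3465 s = 0 h 57 min 45 s.
Timecode: 00:57:45:04.

00:57:45:04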